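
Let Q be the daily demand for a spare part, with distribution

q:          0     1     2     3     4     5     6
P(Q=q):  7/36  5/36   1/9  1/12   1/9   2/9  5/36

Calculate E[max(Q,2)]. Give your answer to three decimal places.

3.528

E[max(Q,2)] = Σ max(q,2)·P(Q=q)
 = 2·7/36 + 2·5/36 + 2·1/9 + 3·1/12 + 4·1/9 + 5·2/9 + 6·5/36
 = 7/18 + 5/18 + 2/9 + 1/4 + 4/9 + 10/9 + 5/6
 = 127/36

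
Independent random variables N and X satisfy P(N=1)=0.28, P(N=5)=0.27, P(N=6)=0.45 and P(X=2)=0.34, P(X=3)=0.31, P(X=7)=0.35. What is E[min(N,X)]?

E[min(N,X)] = Σ_n Σ_x min(n,x) · P(N=n)P(X=x)
 = 1·0.0952 + 1·0.0868 + 1·0.098 + 2·0.0918 + 3·0.0837 + 5·0.0945 + 2·0.153 + 3·0.1395 + 6·0.1575
 = 0.0952 + 0.0868 + 0.098 + 0.1836 + 0.2511 + 0.4725 + 0.306 + 0.4185 + 0.945
 = 2.8567

2.8567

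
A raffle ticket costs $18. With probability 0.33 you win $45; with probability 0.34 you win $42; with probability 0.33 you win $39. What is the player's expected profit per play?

E[payout] = 45·0.33 + 42·0.34 + 39·0.33
 = 14.85 + 14.28 + 12.87
 = 42
Net = 42 - 18 = 24

24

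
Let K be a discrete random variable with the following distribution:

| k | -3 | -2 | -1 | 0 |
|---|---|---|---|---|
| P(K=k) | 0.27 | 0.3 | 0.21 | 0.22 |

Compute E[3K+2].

E[3K+2] = Σ (3k+2)·P(K=k)
 = (-7)·0.27 + (-4)·0.3 + (-1)·0.21 + 2·0.22
 = (-1.89) + (-1.2) + (-0.21) + 0.44
 = -2.86

-2.86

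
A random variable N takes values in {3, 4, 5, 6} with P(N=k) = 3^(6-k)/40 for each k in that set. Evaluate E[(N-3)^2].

0.75

E[(N-3)^2] = Σ (n-3)^2·P(N=n)
 = 0·27/40 + 1·9/40 + 4·3/40 + 9·1/40
 = 0 + 9/40 + 3/10 + 9/40
 = 3/4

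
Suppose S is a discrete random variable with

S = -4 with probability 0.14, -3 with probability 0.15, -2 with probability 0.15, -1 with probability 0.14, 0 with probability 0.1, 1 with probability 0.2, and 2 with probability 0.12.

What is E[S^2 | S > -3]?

2

P(S > -3) = 0.15 + 0.14 + 0.1 + 0.2 + 0.12 = 0.71.
E[S^2 | S > -3] = [4·0.15 + 1·0.14 + 0·0.1 + 1·0.2 + 4·0.12] / 0.71
 = 1.42 / 0.71
 = 2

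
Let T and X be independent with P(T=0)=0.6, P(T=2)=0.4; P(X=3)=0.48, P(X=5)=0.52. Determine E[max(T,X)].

E[max(T,X)] = Σ_t Σ_x max(t,x) · P(T=t)P(X=x)
 = 3·0.288 + 5·0.312 + 3·0.192 + 5·0.208
 = 0.864 + 1.56 + 0.576 + 1.04
 = 4.04

4.04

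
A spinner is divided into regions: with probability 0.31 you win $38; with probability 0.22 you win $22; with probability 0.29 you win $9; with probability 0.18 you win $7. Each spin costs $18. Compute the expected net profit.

2.49

E[payout] = 38·0.31 + 22·0.22 + 9·0.29 + 7·0.18
 = 11.78 + 4.84 + 2.61 + 1.26
 = 20.49
Net = 20.49 - 18 = 2.49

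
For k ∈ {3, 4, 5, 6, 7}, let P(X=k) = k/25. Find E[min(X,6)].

5.12

E[min(X,6)] = Σ min(x,6)·P(X=x)
 = 3·3/25 + 4·4/25 + 5·1/5 + 6·6/25 + 6·7/25
 = 9/25 + 16/25 + 1 + 36/25 + 42/25
 = 128/25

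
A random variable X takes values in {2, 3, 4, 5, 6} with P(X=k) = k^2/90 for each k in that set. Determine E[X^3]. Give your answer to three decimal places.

135.556

E[X^3] = Σ x^3·P(X=x)
 = 8·2/45 + 27·1/10 + 64·8/45 + 125·5/18 + 216·2/5
 = 16/45 + 27/10 + 512/45 + 625/18 + 432/5
 = 1220/9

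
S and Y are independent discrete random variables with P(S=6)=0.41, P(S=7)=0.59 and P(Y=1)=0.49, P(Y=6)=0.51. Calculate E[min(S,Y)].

E[min(S,Y)] = Σ_s Σ_y min(s,y) · P(S=s)P(Y=y)
 = 1·0.2009 + 6·0.2091 + 1·0.2891 + 6·0.3009
 = 0.2009 + 1.2546 + 0.2891 + 1.8054
 = 3.55

3.55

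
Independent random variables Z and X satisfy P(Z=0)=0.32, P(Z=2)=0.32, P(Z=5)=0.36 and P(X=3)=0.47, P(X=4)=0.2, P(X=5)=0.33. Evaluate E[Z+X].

6.3

E[Z+X] = Σ_z Σ_x (z+x) · P(Z=z)P(X=x)
 = 3·0.1504 + 4·0.064 + 5·0.1056 + 5·0.1504 + 6·0.064 + 7·0.1056 + 8·0.1692 + 9·0.072 + 10·0.1188
 = 0.4512 + 0.256 + 0.528 + 0.752 + 0.384 + 0.7392 + 1.3536 + 0.648 + 1.188
 = 6.3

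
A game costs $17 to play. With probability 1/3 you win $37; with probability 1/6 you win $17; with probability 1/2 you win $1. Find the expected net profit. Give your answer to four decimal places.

-1.3333

E[payout] = 37·1/3 + 17·1/6 + 1·1/2
 = 37/3 + 17/6 + 1/2
 = 47/3
Net = 47/3 - 17 = -4/3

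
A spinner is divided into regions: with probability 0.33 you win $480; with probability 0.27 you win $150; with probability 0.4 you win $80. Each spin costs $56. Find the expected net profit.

E[payout] = 480·0.33 + 150·0.27 + 80·0.4
 = 158.4 + 40.5 + 32
 = 230.9
Net = 230.9 - 56 = 174.9

174.9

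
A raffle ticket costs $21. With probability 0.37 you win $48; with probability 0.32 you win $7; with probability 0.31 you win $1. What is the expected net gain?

E[payout] = 48·0.37 + 7·0.32 + 1·0.31
 = 17.76 + 2.24 + 0.31
 = 20.31
Net = 20.31 - 21 = -0.69

-0.69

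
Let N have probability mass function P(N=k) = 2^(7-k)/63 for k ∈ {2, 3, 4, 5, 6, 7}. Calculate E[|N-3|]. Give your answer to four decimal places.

0.9206

E[|N-3|] = Σ |n-3|·P(N=n)
 = 1·32/63 + 0·16/63 + 1·8/63 + 2·4/63 + 3·2/63 + 4·1/63
 = 32/63 + 0 + 8/63 + 8/63 + 2/21 + 4/63
 = 58/63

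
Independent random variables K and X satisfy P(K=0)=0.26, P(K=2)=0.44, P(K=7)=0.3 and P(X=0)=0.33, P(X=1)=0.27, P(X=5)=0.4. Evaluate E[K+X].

5.25

E[K+X] = Σ_k Σ_x (k+x) · P(K=k)P(X=x)
 = 0·0.0858 + 1·0.0702 + 5·0.104 + 2·0.1452 + 3·0.1188 + 7·0.176 + 7·0.099 + 8·0.081 + 12·0.12
 = 0 + 0.0702 + 0.52 + 0.2904 + 0.3564 + 1.232 + 0.693 + 0.648 + 1.44
 = 5.25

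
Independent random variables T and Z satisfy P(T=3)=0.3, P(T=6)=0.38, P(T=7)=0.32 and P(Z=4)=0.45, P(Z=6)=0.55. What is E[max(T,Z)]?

E[max(T,Z)] = Σ_t Σ_z max(t,z) · P(T=t)P(Z=z)
 = 4·0.135 + 6·0.165 + 6·0.171 + 6·0.209 + 7·0.144 + 7·0.176
 = 0.54 + 0.99 + 1.026 + 1.254 + 1.008 + 1.232
 = 6.05

6.05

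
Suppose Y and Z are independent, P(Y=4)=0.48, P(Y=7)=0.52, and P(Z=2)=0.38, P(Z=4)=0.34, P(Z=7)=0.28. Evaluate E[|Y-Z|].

E[|Y-Z|] = Σ_y Σ_z |y-z| · P(Y=y)P(Z=z)
 = 2·0.1824 + 0·0.1632 + 3·0.1344 + 5·0.1976 + 3·0.1768 + 0·0.1456
 = 0.3648 + 0 + 0.4032 + 0.988 + 0.5304 + 0
 = 2.2864

2.2864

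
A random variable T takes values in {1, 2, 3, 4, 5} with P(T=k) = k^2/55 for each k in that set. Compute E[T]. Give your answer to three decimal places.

4.091

E[T] = Σ t·P(T=t)
 = 1·1/55 + 2·4/55 + 3·9/55 + 4·16/55 + 5·5/11
 = 1/55 + 8/55 + 27/55 + 64/55 + 25/11
 = 45/11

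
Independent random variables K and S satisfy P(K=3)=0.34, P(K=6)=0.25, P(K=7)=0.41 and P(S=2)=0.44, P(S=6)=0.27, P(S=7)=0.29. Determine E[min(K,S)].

E[min(K,S)] = Σ_k Σ_s min(k,s) · P(K=k)P(S=s)
 = 2·0.1496 + 3·0.0918 + 3·0.0986 + 2·0.11 + 6·0.0675 + 6·0.0725 + 2·0.1804 + 6·0.1107 + 7·0.1189
 = 0.2992 + 0.2754 + 0.2958 + 0.22 + 0.405 + 0.435 + 0.3608 + 0.6642 + 0.8323
 = 3.7877

3.7877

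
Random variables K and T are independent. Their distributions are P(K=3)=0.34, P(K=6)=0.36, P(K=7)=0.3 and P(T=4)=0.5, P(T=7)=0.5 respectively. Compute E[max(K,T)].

6.31

E[max(K,T)] = Σ_k Σ_t max(k,t) · P(K=k)P(T=t)
 = 4·0.17 + 7·0.17 + 6·0.18 + 7·0.18 + 7·0.15 + 7·0.15
 = 0.68 + 1.19 + 1.08 + 1.26 + 1.05 + 1.05
 = 6.31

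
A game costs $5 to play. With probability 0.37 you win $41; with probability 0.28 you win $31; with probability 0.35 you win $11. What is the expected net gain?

E[payout] = 41·0.37 + 31·0.28 + 11·0.35
 = 15.17 + 8.68 + 3.85
 = 27.7
Net = 27.7 - 5 = 22.7

22.7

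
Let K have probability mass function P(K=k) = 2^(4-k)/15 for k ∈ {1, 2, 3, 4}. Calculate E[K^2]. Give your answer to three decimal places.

3.867

E[K^2] = Σ k^2·P(K=k)
 = 1·8/15 + 4·4/15 + 9·2/15 + 16·1/15
 = 8/15 + 16/15 + 6/5 + 16/15
 = 58/15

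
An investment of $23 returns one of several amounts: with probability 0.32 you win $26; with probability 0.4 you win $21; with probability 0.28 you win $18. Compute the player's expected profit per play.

-1.24

E[payout] = 26·0.32 + 21·0.4 + 18·0.28
 = 8.32 + 8.4 + 5.04
 = 21.76
Net = 21.76 - 23 = -1.24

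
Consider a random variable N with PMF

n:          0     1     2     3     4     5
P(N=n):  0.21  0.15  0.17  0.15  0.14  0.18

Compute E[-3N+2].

-5.2

E[-3N+2] = Σ (-3n+2)·P(N=n)
 = 2·0.21 + (-1)·0.15 + (-4)·0.17 + (-7)·0.15 + (-10)·0.14 + (-13)·0.18
 = 0.42 + (-0.15) + (-0.68) + (-1.05) + (-1.4) + (-2.34)
 = -5.2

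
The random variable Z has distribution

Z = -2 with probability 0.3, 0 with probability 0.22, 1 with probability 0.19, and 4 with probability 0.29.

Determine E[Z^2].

E[Z^2] = Σ z^2·P(Z=z)
 = 4·0.3 + 0·0.22 + 1·0.19 + 16·0.29
 = 1.2 + 0 + 0.19 + 4.64
 = 6.03

6.03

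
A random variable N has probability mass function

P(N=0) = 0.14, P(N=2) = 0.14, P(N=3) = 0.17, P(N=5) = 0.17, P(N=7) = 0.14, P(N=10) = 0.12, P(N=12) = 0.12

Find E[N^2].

42.48

E[N^2] = Σ n^2·P(N=n)
 = 0·0.14 + 4·0.14 + 9·0.17 + 25·0.17 + 49·0.14 + 100·0.12 + 144·0.12
 = 0 + 0.56 + 1.53 + 4.25 + 6.86 + 12 + 17.28
 = 42.48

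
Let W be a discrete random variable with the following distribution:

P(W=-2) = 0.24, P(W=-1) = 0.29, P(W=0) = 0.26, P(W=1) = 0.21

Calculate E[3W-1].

-2.68

E[3W-1] = Σ (3w-1)·P(W=w)
 = (-7)·0.24 + (-4)·0.29 + (-1)·0.26 + 2·0.21
 = (-1.68) + (-1.16) + (-0.26) + 0.42
 = -2.68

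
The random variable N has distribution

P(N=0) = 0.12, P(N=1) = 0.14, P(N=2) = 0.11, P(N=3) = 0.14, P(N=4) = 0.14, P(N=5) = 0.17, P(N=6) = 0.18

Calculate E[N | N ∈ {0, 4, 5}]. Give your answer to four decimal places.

3.2791

P(N ∈ {0, 4, 5}) = 0.12 + 0.14 + 0.17 = 0.43.
E[N | N ∈ {0, 4, 5}] = [0·0.12 + 4·0.14 + 5·0.17] / 0.43
 = 1.41 / 0.43
 = 141/43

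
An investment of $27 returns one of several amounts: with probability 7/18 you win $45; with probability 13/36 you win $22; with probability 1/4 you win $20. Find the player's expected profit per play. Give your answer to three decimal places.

E[payout] = 45·7/18 + 22·13/36 + 20·1/4
 = 35/2 + 143/18 + 5
 = 274/9
Net = 274/9 - 27 = 31/9

3.444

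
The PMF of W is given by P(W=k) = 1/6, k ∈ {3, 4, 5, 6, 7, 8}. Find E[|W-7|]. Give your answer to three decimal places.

1.833

E[|W-7|] = Σ |w-7|·P(W=w)
 = 4·1/6 + 3·1/6 + 2·1/6 + 1·1/6 + 0·1/6 + 1·1/6
 = 2/3 + 1/2 + 1/3 + 1/6 + 0 + 1/6
 = 11/6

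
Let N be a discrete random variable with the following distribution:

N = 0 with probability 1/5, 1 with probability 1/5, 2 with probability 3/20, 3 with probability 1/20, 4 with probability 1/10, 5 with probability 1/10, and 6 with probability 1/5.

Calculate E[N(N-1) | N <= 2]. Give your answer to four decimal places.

0.5455

P(N <= 2) = 1/5 + 1/5 + 3/20 = 11/20.
E[N(N-1) | N <= 2] = [0·1/5 + 0·1/5 + 2·3/20] / (11/20)
 = 3/10 / (11/20)
 = 6/11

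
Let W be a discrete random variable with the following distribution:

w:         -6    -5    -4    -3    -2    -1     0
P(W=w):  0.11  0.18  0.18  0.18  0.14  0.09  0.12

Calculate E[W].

-3.19

E[W] = Σ w·P(W=w)
 = (-6)·0.11 + (-5)·0.18 + (-4)·0.18 + (-3)·0.18 + (-2)·0.14 + (-1)·0.09 + 0·0.12
 = (-0.66) + (-0.9) + (-0.72) + (-0.54) + (-0.28) + (-0.09) + 0
 = -3.19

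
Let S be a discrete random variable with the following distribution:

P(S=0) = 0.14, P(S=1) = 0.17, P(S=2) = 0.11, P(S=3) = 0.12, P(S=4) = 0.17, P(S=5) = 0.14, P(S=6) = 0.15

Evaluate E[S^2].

E[S^2] = Σ s^2·P(S=s)
 = 0·0.14 + 1·0.17 + 4·0.11 + 9·0.12 + 16·0.17 + 25·0.14 + 36·0.15
 = 0 + 0.17 + 0.44 + 1.08 + 2.72 + 3.5 + 5.4
 = 13.31

13.31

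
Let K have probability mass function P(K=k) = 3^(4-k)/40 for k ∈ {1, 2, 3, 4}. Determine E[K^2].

E[K^2] = Σ k^2·P(K=k)
 = 1·27/40 + 4·9/40 + 9·3/40 + 16·1/40
 = 27/40 + 9/10 + 27/40 + 2/5
 = 53/20

2.65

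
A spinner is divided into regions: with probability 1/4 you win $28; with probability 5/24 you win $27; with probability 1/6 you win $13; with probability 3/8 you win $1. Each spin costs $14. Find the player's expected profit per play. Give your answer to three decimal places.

E[payout] = 28·1/4 + 27·5/24 + 13·1/6 + 1·3/8
 = 7 + 45/8 + 13/6 + 3/8
 = 91/6
Net = 91/6 - 14 = 7/6

1.167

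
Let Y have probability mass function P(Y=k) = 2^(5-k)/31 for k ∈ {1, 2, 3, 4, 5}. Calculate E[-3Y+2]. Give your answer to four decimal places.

-3.5161

E[-3Y+2] = Σ (-3y+2)·P(Y=y)
 = (-1)·16/31 + (-4)·8/31 + (-7)·4/31 + (-10)·2/31 + (-13)·1/31
 = (-16/31) + (-32/31) + (-28/31) + (-20/31) + (-13/31)
 = -109/31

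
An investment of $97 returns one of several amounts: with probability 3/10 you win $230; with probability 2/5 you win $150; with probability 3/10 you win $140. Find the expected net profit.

E[payout] = 230·3/10 + 150·2/5 + 140·3/10
 = 69 + 60 + 42
 = 171
Net = 171 - 97 = 74

74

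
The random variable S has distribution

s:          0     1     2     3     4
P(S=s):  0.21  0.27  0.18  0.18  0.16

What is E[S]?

E[S] = Σ s·P(S=s)
 = 0·0.21 + 1·0.27 + 2·0.18 + 3·0.18 + 4·0.16
 = 0 + 0.27 + 0.36 + 0.54 + 0.64
 = 1.81

1.81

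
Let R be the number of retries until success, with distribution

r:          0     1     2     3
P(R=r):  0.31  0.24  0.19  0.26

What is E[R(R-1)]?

E[R(R-1)] = Σ r(r-1)·P(R=r)
 = 0·0.31 + 0·0.24 + 2·0.19 + 6·0.26
 = 0 + 0 + 0.38 + 1.56
 = 1.94

1.94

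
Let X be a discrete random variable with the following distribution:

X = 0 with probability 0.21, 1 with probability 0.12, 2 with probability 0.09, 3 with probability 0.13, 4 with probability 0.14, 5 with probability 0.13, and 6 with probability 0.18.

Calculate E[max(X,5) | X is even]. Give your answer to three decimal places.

5.290

P(X is even) = 0.21 + 0.09 + 0.14 + 0.18 = 0.62.
E[max(X,5) | X is even] = [5·0.21 + 5·0.09 + 5·0.14 + 6·0.18] / 0.62
 = 3.28 / 0.62
 = 164/31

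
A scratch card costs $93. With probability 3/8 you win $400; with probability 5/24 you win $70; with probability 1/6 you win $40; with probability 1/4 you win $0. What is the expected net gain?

E[payout] = 400·3/8 + 70·5/24 + 40·1/6 + 0·1/4
 = 150 + 175/12 + 20/3 + 0
 = 685/4
Net = 685/4 - 93 = 313/4

78.25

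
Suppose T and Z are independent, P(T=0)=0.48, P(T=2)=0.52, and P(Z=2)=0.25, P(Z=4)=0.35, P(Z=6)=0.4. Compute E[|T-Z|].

E[|T-Z|] = Σ_t Σ_z |t-z| · P(T=t)P(Z=z)
 = 2·0.12 + 4·0.168 + 6·0.192 + 0·0.13 + 2·0.182 + 4·0.208
 = 0.24 + 0.672 + 1.152 + 0 + 0.364 + 0.832
 = 3.26

3.26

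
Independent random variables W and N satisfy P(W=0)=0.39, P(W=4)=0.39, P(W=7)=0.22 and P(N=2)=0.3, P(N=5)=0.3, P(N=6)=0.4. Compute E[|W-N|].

2.968

E[|W-N|] = Σ_w Σ_n |w-n| · P(W=w)P(N=n)
 = 2·0.117 + 5·0.117 + 6·0.156 + 2·0.117 + 1·0.117 + 2·0.156 + 5·0.066 + 2·0.066 + 1·0.088
 = 0.234 + 0.585 + 0.936 + 0.234 + 0.117 + 0.312 + 0.33 + 0.132 + 0.088
 = 2.968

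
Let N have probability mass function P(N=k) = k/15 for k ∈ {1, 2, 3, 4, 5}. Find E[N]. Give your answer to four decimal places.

3.6667

E[N] = Σ n·P(N=n)
 = 1·1/15 + 2·2/15 + 3·1/5 + 4·4/15 + 5·1/3
 = 1/15 + 4/15 + 3/5 + 16/15 + 5/3
 = 11/3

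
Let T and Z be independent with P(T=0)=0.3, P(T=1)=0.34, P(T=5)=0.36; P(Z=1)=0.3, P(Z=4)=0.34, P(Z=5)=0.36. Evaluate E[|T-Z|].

2.4288

E[|T-Z|] = Σ_t Σ_z |t-z| · P(T=t)P(Z=z)
 = 1·0.09 + 4·0.102 + 5·0.108 + 0·0.102 + 3·0.1156 + 4·0.1224 + 4·0.108 + 1·0.1224 + 0·0.1296
 = 0.09 + 0.408 + 0.54 + 0 + 0.3468 + 0.4896 + 0.432 + 0.1224 + 0
 = 2.4288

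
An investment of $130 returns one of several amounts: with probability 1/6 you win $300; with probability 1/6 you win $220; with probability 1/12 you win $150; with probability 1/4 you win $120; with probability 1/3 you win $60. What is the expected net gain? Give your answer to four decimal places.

19.1667

E[payout] = 300·1/6 + 220·1/6 + 150·1/12 + 120·1/4 + 60·1/3
 = 50 + 110/3 + 25/2 + 30 + 20
 = 895/6
Net = 895/6 - 130 = 115/6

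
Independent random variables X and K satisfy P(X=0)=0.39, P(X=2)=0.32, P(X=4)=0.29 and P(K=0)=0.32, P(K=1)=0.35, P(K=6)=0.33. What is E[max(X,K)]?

E[max(X,K)] = Σ_x Σ_k max(x,k) · P(X=x)P(K=k)
 = 0·0.1248 + 1·0.1365 + 6·0.1287 + 2·0.1024 + 2·0.112 + 6·0.1056 + 4·0.0928 + 4·0.1015 + 6·0.0957
 = 0 + 0.1365 + 0.7722 + 0.2048 + 0.224 + 0.6336 + 0.3712 + 0.406 + 0.5742
 = 3.3225

3.3225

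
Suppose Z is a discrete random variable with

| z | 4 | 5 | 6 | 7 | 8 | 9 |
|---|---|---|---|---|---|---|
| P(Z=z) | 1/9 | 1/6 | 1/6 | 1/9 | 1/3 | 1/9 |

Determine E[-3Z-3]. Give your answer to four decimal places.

-23.1667

E[-3Z-3] = Σ (-3z-3)·P(Z=z)
 = (-15)·1/9 + (-18)·1/6 + (-21)·1/6 + (-24)·1/9 + (-27)·1/3 + (-30)·1/9
 = (-5/3) + (-3) + (-7/2) + (-8/3) + (-9) + (-10/3)
 = -139/6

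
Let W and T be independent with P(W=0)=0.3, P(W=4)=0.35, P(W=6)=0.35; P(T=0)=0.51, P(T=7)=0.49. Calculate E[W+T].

E[W+T] = Σ_w Σ_t (w+t) · P(W=w)P(T=t)
 = 0·0.153 + 7·0.147 + 4·0.1785 + 11·0.1715 + 6·0.1785 + 13·0.1715
 = 0 + 1.029 + 0.714 + 1.8865 + 1.071 + 2.2295
 = 6.93

6.93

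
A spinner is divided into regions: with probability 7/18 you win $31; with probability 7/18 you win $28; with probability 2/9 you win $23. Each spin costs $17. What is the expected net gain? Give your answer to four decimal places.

E[payout] = 31·7/18 + 28·7/18 + 23·2/9
 = 217/18 + 98/9 + 46/9
 = 505/18
Net = 505/18 - 17 = 199/18

11.0556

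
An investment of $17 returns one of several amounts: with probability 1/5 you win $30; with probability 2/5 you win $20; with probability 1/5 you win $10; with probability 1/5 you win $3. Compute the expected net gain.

E[payout] = 30·1/5 + 20·2/5 + 10·1/5 + 3·1/5
 = 6 + 8 + 2 + 3/5
 = 83/5
Net = 83/5 - 17 = -2/5

-0.4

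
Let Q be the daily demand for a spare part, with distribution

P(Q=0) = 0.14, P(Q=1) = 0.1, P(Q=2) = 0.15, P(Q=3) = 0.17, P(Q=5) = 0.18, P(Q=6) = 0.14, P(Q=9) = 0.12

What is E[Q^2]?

E[Q^2] = Σ q^2·P(Q=q)
 = 0·0.14 + 1·0.1 + 4·0.15 + 9·0.17 + 25·0.18 + 36·0.14 + 81·0.12
 = 0 + 0.1 + 0.6 + 1.53 + 4.5 + 5.04 + 9.72
 = 21.49

21.49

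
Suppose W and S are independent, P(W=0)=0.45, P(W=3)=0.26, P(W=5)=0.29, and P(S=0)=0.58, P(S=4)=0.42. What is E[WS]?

3.7464

E[WS] = Σ_w Σ_s ws · P(W=w)P(S=s)
 = 0·0.261 + 0·0.189 + 0·0.1508 + 12·0.1092 + 0·0.1682 + 20·0.1218
 = 0 + 0 + 0 + 1.3104 + 0 + 2.436
 = 3.7464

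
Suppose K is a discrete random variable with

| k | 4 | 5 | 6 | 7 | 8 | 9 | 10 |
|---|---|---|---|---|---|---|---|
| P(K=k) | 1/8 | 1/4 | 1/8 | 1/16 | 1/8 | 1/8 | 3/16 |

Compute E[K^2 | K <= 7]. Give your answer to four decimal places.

P(K <= 7) = 1/8 + 1/4 + 1/8 + 1/16 = 9/16.
E[K^2 | K <= 7] = [16·1/8 + 25·1/4 + 36·1/8 + 49·1/16] / (9/16)
 = 253/16 / (9/16)
 = 253/9

28.1111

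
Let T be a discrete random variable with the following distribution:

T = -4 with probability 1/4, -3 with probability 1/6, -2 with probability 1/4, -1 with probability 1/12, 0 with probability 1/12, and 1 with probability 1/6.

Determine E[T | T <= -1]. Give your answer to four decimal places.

-2.7778

P(T <= -1) = 1/4 + 1/6 + 1/4 + 1/12 = 3/4.
E[T | T <= -1] = [(-4)·1/4 + (-3)·1/6 + (-2)·1/4 + (-1)·1/12] / (3/4)
 = -25/12 / (3/4)
 = -25/9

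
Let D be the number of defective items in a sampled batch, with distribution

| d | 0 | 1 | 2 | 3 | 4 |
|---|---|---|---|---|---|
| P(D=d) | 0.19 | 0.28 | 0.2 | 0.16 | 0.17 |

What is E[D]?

1.84

E[D] = Σ d·P(D=d)
 = 0·0.19 + 1·0.28 + 2·0.2 + 3·0.16 + 4·0.17
 = 0 + 0.28 + 0.4 + 0.48 + 0.68
 = 1.84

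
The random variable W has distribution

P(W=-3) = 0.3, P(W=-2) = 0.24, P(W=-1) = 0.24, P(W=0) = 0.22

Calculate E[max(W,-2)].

-1.32

E[max(W,-2)] = Σ max(w,-2)·P(W=w)
 = (-2)·0.3 + (-2)·0.24 + (-1)·0.24 + 0·0.22
 = (-0.6) + (-0.48) + (-0.24) + 0
 = -1.32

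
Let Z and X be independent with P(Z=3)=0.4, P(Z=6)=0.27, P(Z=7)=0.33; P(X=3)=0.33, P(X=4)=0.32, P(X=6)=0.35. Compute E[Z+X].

E[Z+X] = Σ_z Σ_x (z+x) · P(Z=z)P(X=x)
 = 6·0.132 + 7·0.128 + 9·0.14 + 9·0.0891 + 10·0.0864 + 12·0.0945 + 10·0.1089 + 11·0.1056 + 13·0.1155
 = 0.792 + 0.896 + 1.26 + 0.8019 + 0.864 + 1.134 + 1.089 + 1.1616 + 1.5015
 = 9.5

9.5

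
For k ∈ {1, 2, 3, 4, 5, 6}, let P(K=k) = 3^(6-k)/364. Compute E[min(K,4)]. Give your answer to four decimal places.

E[min(K,4)] = Σ min(k,4)·P(K=k)
 = 1·243/364 + 2·81/364 + 3·27/364 + 4·9/364 + 4·3/364 + 4·1/364
 = 243/364 + 81/182 + 81/364 + 9/91 + 3/91 + 1/91
 = 269/182

1.4780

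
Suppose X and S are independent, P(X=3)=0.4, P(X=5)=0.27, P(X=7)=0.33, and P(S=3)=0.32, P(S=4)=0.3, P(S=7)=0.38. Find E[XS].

23.4252

E[XS] = Σ_x Σ_s xs · P(X=x)P(S=s)
 = 9·0.128 + 12·0.12 + 21·0.152 + 15·0.0864 + 20·0.081 + 35·0.1026 + 21·0.1056 + 28·0.099 + 49·0.1254
 = 1.152 + 1.44 + 3.192 + 1.296 + 1.62 + 3.591 + 2.2176 + 2.772 + 6.1446
 = 23.4252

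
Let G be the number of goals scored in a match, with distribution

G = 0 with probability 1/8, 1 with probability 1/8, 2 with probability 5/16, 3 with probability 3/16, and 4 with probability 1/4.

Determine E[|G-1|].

E[|G-1|] = Σ |g-1|·P(G=g)
 = 1·1/8 + 0·1/8 + 1·5/16 + 2·3/16 + 3·1/4
 = 1/8 + 0 + 5/16 + 3/8 + 3/4
 = 25/16

1.5625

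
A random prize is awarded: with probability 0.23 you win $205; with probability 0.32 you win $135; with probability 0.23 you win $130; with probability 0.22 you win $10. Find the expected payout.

E[payout] = 205·0.23 + 135·0.32 + 130·0.23 + 10·0.22
 = 47.15 + 43.2 + 29.9 + 2.2
 = 122.45

122.45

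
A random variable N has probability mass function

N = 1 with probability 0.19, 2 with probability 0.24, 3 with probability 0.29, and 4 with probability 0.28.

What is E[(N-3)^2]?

1.28

E[(N-3)^2] = Σ (n-3)^2·P(N=n)
 = 4·0.19 + 1·0.24 + 0·0.29 + 1·0.28
 = 0.76 + 0.24 + 0 + 0.28
 = 1.28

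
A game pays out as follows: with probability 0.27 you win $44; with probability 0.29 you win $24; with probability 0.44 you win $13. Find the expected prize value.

24.56

E[payout] = 44·0.27 + 24·0.29 + 13·0.44
 = 11.88 + 6.96 + 5.72
 = 24.56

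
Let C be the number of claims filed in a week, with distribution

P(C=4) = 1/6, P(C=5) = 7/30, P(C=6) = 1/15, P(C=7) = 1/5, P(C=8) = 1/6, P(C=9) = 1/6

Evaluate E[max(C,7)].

E[max(C,7)] = Σ max(c,7)·P(C=c)
 = 7·1/6 + 7·7/30 + 7·1/15 + 7·1/5 + 8·1/6 + 9·1/6
 = 7/6 + 49/30 + 7/15 + 7/5 + 4/3 + 3/2
 = 15/2

7.5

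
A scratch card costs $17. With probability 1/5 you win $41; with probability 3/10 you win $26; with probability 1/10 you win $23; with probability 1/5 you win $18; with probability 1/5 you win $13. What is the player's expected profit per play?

7.5

E[payout] = 41·1/5 + 26·3/10 + 23·1/10 + 18·1/5 + 13·1/5
 = 41/5 + 39/5 + 23/10 + 18/5 + 13/5
 = 49/2
Net = 49/2 - 17 = 15/2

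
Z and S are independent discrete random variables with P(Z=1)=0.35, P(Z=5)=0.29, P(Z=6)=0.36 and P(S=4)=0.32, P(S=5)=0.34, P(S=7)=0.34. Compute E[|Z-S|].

E[|Z-S|] = Σ_z Σ_s |z-s| · P(Z=z)P(S=s)
 = 3·0.112 + 4·0.119 + 6·0.119 + 1·0.0928 + 0·0.0986 + 2·0.0986 + 2·0.1152 + 1·0.1224 + 1·0.1224
 = 0.336 + 0.476 + 0.714 + 0.0928 + 0 + 0.1972 + 0.2304 + 0.1224 + 0.1224
 = 2.2912

2.2912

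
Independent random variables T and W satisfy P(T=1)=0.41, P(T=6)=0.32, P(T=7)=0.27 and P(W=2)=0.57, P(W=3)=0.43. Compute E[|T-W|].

2.9626

E[|T-W|] = Σ_t Σ_w |t-w| · P(T=t)P(W=w)
 = 1·0.2337 + 2·0.1763 + 4·0.1824 + 3·0.1376 + 5·0.1539 + 4·0.1161
 = 0.2337 + 0.3526 + 0.7296 + 0.4128 + 0.7695 + 0.4644
 = 2.9626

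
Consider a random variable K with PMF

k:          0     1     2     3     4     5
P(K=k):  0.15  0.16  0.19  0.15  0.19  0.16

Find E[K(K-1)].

E[K(K-1)] = Σ k(k-1)·P(K=k)
 = 0·0.15 + 0·0.16 + 2·0.19 + 6·0.15 + 12·0.19 + 20·0.16
 = 0 + 0 + 0.38 + 0.9 + 2.28 + 3.2
 = 6.76

6.76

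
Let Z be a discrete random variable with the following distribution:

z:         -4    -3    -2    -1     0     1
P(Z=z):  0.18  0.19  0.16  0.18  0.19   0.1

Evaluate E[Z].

E[Z] = Σ z·P(Z=z)
 = (-4)·0.18 + (-3)·0.19 + (-2)·0.16 + (-1)·0.18 + 0·0.19 + 1·0.1
 = (-0.72) + (-0.57) + (-0.32) + (-0.18) + 0 + 0.1
 = -1.69

-1.69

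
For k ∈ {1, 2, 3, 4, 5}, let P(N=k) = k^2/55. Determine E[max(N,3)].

4.2

E[max(N,3)] = Σ max(n,3)·P(N=n)
 = 3·1/55 + 3·4/55 + 3·9/55 + 4·16/55 + 5·5/11
 = 3/55 + 12/55 + 27/55 + 64/55 + 25/11
 = 21/5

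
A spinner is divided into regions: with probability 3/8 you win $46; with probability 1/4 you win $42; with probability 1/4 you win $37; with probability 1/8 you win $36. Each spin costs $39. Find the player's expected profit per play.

E[payout] = 46·3/8 + 42·1/4 + 37·1/4 + 36·1/8
 = 69/4 + 21/2 + 37/4 + 9/2
 = 83/2
Net = 83/2 - 39 = 5/2

2.5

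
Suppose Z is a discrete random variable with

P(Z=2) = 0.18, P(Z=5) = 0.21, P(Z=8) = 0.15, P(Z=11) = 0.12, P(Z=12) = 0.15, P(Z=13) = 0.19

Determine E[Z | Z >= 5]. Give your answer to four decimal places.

P(Z >= 5) = 0.21 + 0.15 + 0.12 + 0.15 + 0.19 = 0.82.
E[Z | Z >= 5] = [5·0.21 + 8·0.15 + 11·0.12 + 12·0.15 + 13·0.19] / 0.82
 = 7.84 / 0.82
 = 392/41

9.5610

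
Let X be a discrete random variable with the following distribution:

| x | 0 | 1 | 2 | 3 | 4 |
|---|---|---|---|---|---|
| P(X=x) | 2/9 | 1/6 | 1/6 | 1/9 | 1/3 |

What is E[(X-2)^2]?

E[(X-2)^2] = Σ (x-2)^2·P(X=x)
 = 4·2/9 + 1·1/6 + 0·1/6 + 1·1/9 + 4·1/3
 = 8/9 + 1/6 + 0 + 1/9 + 4/3
 = 5/2

2.5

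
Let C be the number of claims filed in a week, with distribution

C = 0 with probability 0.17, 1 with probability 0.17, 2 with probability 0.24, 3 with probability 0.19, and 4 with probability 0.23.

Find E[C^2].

E[C^2] = Σ c^2·P(C=c)
 = 0·0.17 + 1·0.17 + 4·0.24 + 9·0.19 + 16·0.23
 = 0 + 0.17 + 0.96 + 1.71 + 3.68
 = 6.52

6.52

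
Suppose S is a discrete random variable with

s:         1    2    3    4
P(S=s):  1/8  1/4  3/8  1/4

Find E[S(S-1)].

E[S(S-1)] = Σ s(s-1)·P(S=s)
 = 0·1/8 + 2·1/4 + 6·3/8 + 12·1/4
 = 0 + 1/2 + 9/4 + 3
 = 23/4

5.75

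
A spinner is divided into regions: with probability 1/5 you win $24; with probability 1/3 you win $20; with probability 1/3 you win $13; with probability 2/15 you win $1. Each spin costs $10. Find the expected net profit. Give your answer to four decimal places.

E[payout] = 24·1/5 + 20·1/3 + 13·1/3 + 1·2/15
 = 24/5 + 20/3 + 13/3 + 2/15
 = 239/15
Net = 239/15 - 10 = 89/15

5.9333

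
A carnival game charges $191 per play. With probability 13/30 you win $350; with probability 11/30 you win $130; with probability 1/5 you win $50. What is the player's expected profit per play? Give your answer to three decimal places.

E[payout] = 350·13/30 + 130·11/30 + 50·1/5
 = 455/3 + 143/3 + 10
 = 628/3
Net = 628/3 - 191 = 55/3

18.333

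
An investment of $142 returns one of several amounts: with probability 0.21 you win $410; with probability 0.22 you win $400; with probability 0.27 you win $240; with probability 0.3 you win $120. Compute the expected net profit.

E[payout] = 410·0.21 + 400·0.22 + 240·0.27 + 120·0.3
 = 86.1 + 88 + 64.8 + 36
 = 274.9
Net = 274.9 - 142 = 132.9

132.9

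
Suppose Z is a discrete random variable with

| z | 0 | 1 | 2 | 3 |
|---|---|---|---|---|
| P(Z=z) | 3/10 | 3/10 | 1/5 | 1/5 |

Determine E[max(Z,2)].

E[max(Z,2)] = Σ max(z,2)·P(Z=z)
 = 2·3/10 + 2·3/10 + 2·1/5 + 3·1/5
 = 3/5 + 3/5 + 2/5 + 3/5
 = 11/5

2.2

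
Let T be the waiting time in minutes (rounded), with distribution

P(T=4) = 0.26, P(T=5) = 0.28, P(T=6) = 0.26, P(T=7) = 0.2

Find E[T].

E[T] = Σ t·P(T=t)
 = 4·0.26 + 5·0.28 + 6·0.26 + 7·0.2
 = 1.04 + 1.4 + 1.56 + 1.4
 = 5.4

5.4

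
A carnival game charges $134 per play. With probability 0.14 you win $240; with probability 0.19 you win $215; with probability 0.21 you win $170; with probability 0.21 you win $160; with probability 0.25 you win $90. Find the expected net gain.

E[payout] = 240·0.14 + 215·0.19 + 170·0.21 + 160·0.21 + 90·0.25
 = 33.6 + 40.85 + 35.7 + 33.6 + 22.5
 = 166.25
Net = 166.25 - 134 = 32.25

32.25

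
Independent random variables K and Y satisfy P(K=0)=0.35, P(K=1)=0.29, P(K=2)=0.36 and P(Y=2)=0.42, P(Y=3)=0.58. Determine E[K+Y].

3.59

E[K+Y] = Σ_k Σ_y (k+y) · P(K=k)P(Y=y)
 = 2·0.147 + 3·0.203 + 3·0.1218 + 4·0.1682 + 4·0.1512 + 5·0.2088
 = 0.294 + 0.609 + 0.3654 + 0.6728 + 0.6048 + 1.044
 = 3.59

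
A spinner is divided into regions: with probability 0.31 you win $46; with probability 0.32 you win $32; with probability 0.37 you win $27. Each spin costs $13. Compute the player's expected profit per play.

E[payout] = 46·0.31 + 32·0.32 + 27·0.37
 = 14.26 + 10.24 + 9.99
 = 34.49
Net = 34.49 - 13 = 21.49

21.49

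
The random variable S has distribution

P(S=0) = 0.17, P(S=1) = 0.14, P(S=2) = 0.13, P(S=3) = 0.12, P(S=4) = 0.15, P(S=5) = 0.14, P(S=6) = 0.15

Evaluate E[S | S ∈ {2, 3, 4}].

3.05

P(S ∈ {2, 3, 4}) = 0.13 + 0.12 + 0.15 = 0.4.
E[S | S ∈ {2, 3, 4}] = [2·0.13 + 3·0.12 + 4·0.15] / 0.4
 = 1.22 / 0.4
 = 61/20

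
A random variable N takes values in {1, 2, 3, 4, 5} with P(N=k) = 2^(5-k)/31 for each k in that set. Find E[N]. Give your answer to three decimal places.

1.839

E[N] = Σ n·P(N=n)
 = 1·16/31 + 2·8/31 + 3·4/31 + 4·2/31 + 5·1/31
 = 16/31 + 16/31 + 12/31 + 8/31 + 5/31
 = 57/31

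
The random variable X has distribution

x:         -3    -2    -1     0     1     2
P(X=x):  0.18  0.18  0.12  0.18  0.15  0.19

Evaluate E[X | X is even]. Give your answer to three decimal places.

0.036

P(X is even) = 0.18 + 0.18 + 0.19 = 0.55.
E[X | X is even] = [(-2)·0.18 + 0·0.18 + 2·0.19] / 0.55
 = 0.02 / 0.55
 = 2/55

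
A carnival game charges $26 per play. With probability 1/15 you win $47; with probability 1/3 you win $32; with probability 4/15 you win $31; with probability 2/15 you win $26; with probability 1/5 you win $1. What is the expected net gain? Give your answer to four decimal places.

-0.2667

E[payout] = 47·1/15 + 32·1/3 + 31·4/15 + 26·2/15 + 1·1/5
 = 47/15 + 32/3 + 124/15 + 52/15 + 1/5
 = 386/15
Net = 386/15 - 26 = -4/15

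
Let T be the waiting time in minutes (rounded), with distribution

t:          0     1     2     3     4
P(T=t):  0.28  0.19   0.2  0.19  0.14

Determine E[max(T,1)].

E[max(T,1)] = Σ max(t,1)·P(T=t)
 = 1·0.28 + 1·0.19 + 2·0.2 + 3·0.19 + 4·0.14
 = 0.28 + 0.19 + 0.4 + 0.57 + 0.56
 = 2

2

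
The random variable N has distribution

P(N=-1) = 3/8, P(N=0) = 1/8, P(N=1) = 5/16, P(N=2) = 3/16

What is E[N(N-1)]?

1.125

E[N(N-1)] = Σ n(n-1)·P(N=n)
 = 2·3/8 + 0·1/8 + 0·5/16 + 2·3/16
 = 3/4 + 0 + 0 + 3/8
 = 9/8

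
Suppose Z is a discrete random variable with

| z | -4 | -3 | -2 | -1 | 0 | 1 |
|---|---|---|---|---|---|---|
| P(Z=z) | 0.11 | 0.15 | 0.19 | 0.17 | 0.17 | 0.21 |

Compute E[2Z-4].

-6.46

E[2Z-4] = Σ (2z-4)·P(Z=z)
 = (-12)·0.11 + (-10)·0.15 + (-8)·0.19 + (-6)·0.17 + (-4)·0.17 + (-2)·0.21
 = (-1.32) + (-1.5) + (-1.52) + (-1.02) + (-0.68) + (-0.42)
 = -6.46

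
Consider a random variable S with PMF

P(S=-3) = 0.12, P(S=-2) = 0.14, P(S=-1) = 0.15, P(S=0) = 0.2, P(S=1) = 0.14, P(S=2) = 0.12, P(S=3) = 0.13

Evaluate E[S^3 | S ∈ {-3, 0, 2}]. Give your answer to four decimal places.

-5.1818

P(S ∈ {-3, 0, 2}) = 0.12 + 0.2 + 0.12 = 0.44.
E[S^3 | S ∈ {-3, 0, 2}] = [(-27)·0.12 + 0·0.2 + 8·0.12] / 0.44
 = -2.28 / 0.44
 = -57/11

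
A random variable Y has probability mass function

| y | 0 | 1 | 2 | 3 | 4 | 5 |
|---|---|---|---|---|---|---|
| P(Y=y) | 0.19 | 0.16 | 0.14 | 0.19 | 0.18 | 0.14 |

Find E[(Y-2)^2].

E[(Y-2)^2] = Σ (y-2)^2·P(Y=y)
 = 4·0.19 + 1·0.16 + 0·0.14 + 1·0.19 + 4·0.18 + 9·0.14
 = 0.76 + 0.16 + 0 + 0.19 + 0.72 + 1.26
 = 3.09

3.09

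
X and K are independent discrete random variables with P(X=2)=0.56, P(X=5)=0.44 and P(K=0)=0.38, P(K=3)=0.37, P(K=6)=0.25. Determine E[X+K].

5.93

E[X+K] = Σ_x Σ_k (x+k) · P(X=x)P(K=k)
 = 2·0.2128 + 5·0.2072 + 8·0.14 + 5·0.1672 + 8·0.1628 + 11·0.11
 = 0.4256 + 1.036 + 1.12 + 0.836 + 1.3024 + 1.21
 = 5.93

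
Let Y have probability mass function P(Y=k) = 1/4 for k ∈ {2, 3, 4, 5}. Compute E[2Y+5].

E[2Y+5] = Σ (2y+5)·P(Y=y)
 = 9·1/4 + 11·1/4 + 13·1/4 + 15·1/4
 = 9/4 + 11/4 + 13/4 + 15/4
 = 12

12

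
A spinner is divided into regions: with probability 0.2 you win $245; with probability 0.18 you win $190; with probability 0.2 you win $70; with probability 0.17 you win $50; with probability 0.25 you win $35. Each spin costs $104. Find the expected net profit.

10.45

E[payout] = 245·0.2 + 190·0.18 + 70·0.2 + 50·0.17 + 35·0.25
 = 49 + 34.2 + 14 + 8.5 + 8.75
 = 114.45
Net = 114.45 - 104 = 10.45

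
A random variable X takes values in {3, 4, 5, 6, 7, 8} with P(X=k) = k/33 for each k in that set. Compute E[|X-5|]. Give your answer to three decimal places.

E[|X-5|] = Σ |x-5|·P(X=x)
 = 2·1/11 + 1·4/33 + 0·5/33 + 1·2/11 + 2·7/33 + 3·8/33
 = 2/11 + 4/33 + 0 + 2/11 + 14/33 + 8/11
 = 18/11

1.636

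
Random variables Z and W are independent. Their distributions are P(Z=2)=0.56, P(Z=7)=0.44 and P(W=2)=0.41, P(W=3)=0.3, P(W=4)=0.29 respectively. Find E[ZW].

12.096

E[ZW] = Σ_z Σ_w zw · P(Z=z)P(W=w)
 = 4·0.2296 + 6·0.168 + 8·0.1624 + 14·0.1804 + 21·0.132 + 28·0.1276
 = 0.9184 + 1.008 + 1.2992 + 2.5256 + 2.772 + 3.5728
 = 12.096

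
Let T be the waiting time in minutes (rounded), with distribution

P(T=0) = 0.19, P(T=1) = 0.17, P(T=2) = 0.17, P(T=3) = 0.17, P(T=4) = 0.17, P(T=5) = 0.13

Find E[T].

E[T] = Σ t·P(T=t)
 = 0·0.19 + 1·0.17 + 2·0.17 + 3·0.17 + 4·0.17 + 5·0.13
 = 0 + 0.17 + 0.34 + 0.51 + 0.68 + 0.65
 = 2.35

2.35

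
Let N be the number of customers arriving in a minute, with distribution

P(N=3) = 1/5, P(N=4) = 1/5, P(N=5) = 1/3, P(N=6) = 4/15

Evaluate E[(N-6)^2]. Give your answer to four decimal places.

2.9333

E[(N-6)^2] = Σ (n-6)^2·P(N=n)
 = 9·1/5 + 4·1/5 + 1·1/3 + 0·4/15
 = 9/5 + 4/5 + 1/3 + 0
 = 44/15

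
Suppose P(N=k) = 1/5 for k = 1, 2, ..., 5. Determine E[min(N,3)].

2.4

E[min(N,3)] = Σ min(n,3)·P(N=n)
 = 1·1/5 + 2·1/5 + 3·1/5 + 3·1/5 + 3·1/5
 = 1/5 + 2/5 + 3/5 + 3/5 + 3/5
 = 12/5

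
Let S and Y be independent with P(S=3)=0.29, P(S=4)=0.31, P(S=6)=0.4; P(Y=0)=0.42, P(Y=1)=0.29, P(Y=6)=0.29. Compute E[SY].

9.1553

E[SY] = Σ_s Σ_y sy · P(S=s)P(Y=y)
 = 0·0.1218 + 3·0.0841 + 18·0.0841 + 0·0.1302 + 4·0.0899 + 24·0.0899 + 0·0.168 + 6·0.116 + 36·0.116
 = 0 + 0.2523 + 1.5138 + 0 + 0.3596 + 2.1576 + 0 + 0.696 + 4.176
 = 9.1553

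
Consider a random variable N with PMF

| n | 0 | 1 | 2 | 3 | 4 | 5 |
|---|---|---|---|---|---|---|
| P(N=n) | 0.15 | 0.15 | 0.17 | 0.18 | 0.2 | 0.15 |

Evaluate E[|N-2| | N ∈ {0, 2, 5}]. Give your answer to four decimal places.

1.5957

P(N ∈ {0, 2, 5}) = 0.15 + 0.17 + 0.15 = 0.47.
E[|N-2| | N ∈ {0, 2, 5}] = [2·0.15 + 0·0.17 + 3·0.15] / 0.47
 = 0.75 / 0.47
 = 75/47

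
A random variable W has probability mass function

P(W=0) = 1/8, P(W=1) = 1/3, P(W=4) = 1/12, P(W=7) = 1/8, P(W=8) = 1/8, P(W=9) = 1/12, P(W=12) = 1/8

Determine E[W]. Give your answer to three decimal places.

4.792

E[W] = Σ w·P(W=w)
 = 0·1/8 + 1·1/3 + 4·1/12 + 7·1/8 + 8·1/8 + 9·1/12 + 12·1/8
 = 0 + 1/3 + 1/3 + 7/8 + 1 + 3/4 + 3/2
 = 115/24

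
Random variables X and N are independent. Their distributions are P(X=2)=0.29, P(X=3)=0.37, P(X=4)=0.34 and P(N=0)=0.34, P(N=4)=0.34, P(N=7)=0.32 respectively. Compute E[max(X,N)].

E[max(X,N)] = Σ_x Σ_n max(x,n) · P(X=x)P(N=n)
 = 2·0.0986 + 4·0.0986 + 7·0.0928 + 3·0.1258 + 4·0.1258 + 7·0.1184 + 4·0.1156 + 4·0.1156 + 7·0.1088
 = 0.1972 + 0.3944 + 0.6496 + 0.3774 + 0.5032 + 0.8288 + 0.4624 + 0.4624 + 0.7616
 = 4.637

4.637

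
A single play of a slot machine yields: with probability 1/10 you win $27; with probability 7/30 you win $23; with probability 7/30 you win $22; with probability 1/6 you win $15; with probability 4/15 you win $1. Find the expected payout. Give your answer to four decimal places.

E[payout] = 27·1/10 + 23·7/30 + 22·7/30 + 15·1/6 + 1·4/15
 = 27/10 + 161/30 + 77/15 + 5/2 + 4/15
 = 479/30

15.9667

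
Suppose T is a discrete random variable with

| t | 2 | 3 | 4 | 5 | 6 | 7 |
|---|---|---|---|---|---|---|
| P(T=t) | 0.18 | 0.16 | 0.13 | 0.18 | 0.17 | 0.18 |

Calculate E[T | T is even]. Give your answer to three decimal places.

P(T is even) = 0.18 + 0.13 + 0.17 = 0.48.
E[T | T is even] = [2·0.18 + 4·0.13 + 6·0.17] / 0.48
 = 1.9 / 0.48
 = 95/24

3.958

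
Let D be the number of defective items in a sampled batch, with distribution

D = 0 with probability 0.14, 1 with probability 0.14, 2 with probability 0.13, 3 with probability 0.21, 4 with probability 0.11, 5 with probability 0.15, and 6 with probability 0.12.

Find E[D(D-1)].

E[D(D-1)] = Σ d(d-1)·P(D=d)
 = 0·0.14 + 0·0.14 + 2·0.13 + 6·0.21 + 12·0.11 + 20·0.15 + 30·0.12
 = 0 + 0 + 0.26 + 1.26 + 1.32 + 3 + 3.6
 = 9.44

9.44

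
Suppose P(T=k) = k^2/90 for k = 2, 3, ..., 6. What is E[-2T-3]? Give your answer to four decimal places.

-12.7778

E[-2T-3] = Σ (-2t-3)·P(T=t)
 = (-7)·2/45 + (-9)·1/10 + (-11)·8/45 + (-13)·5/18 + (-15)·2/5
 = (-14/45) + (-9/10) + (-88/45) + (-65/18) + (-6)
 = -115/9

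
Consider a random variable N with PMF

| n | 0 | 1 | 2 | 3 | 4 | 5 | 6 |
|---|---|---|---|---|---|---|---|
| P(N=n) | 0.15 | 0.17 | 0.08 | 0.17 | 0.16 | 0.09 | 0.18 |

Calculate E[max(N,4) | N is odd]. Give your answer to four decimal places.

4.2093

P(N is odd) = 0.17 + 0.17 + 0.09 = 0.43.
E[max(N,4) | N is odd] = [4·0.17 + 4·0.17 + 5·0.09] / 0.43
 = 1.81 / 0.43
 = 181/43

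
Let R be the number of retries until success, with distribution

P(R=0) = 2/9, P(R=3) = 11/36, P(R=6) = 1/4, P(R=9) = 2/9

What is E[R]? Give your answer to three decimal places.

4.417

E[R] = Σ r·P(R=r)
 = 0·2/9 + 3·11/36 + 6·1/4 + 9·2/9
 = 0 + 11/12 + 3/2 + 2
 = 53/12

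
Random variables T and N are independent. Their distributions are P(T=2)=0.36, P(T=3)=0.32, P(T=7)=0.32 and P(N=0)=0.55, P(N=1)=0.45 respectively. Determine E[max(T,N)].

3.92

E[max(T,N)] = Σ_t Σ_n max(t,n) · P(T=t)P(N=n)
 = 2·0.198 + 2·0.162 + 3·0.176 + 3·0.144 + 7·0.176 + 7·0.144
 = 0.396 + 0.324 + 0.528 + 0.432 + 1.232 + 1.008
 = 3.92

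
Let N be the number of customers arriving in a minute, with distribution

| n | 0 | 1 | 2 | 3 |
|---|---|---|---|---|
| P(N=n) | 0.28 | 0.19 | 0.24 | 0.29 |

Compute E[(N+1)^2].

7.84

E[(N+1)^2] = Σ (n+1)^2·P(N=n)
 = 1·0.28 + 4·0.19 + 9·0.24 + 16·0.29
 = 0.28 + 0.76 + 2.16 + 4.64
 = 7.84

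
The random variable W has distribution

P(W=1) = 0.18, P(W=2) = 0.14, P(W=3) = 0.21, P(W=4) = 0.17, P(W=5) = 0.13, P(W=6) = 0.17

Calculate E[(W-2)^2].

4.96

E[(W-2)^2] = Σ (w-2)^2·P(W=w)
 = 1·0.18 + 0·0.14 + 1·0.21 + 4·0.17 + 9·0.13 + 16·0.17
 = 0.18 + 0 + 0.21 + 0.68 + 1.17 + 2.72
 = 4.96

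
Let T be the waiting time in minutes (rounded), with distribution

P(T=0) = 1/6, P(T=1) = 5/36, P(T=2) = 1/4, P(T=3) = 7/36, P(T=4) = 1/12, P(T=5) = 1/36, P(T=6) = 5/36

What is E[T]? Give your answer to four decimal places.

E[T] = Σ t·P(T=t)
 = 0·1/6 + 1·5/36 + 2·1/4 + 3·7/36 + 4·1/12 + 5·1/36 + 6·5/36
 = 0 + 5/36 + 1/2 + 7/12 + 1/3 + 5/36 + 5/6
 = 91/36

2.5278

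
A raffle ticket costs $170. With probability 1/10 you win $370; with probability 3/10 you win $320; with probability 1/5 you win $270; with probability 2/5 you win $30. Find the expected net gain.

E[payout] = 370·1/10 + 320·3/10 + 270·1/5 + 30·2/5
 = 37 + 96 + 54 + 12
 = 199
Net = 199 - 170 = 29

29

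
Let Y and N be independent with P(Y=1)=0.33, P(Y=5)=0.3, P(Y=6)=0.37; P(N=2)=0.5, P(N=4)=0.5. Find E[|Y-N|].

E[|Y-N|] = Σ_y Σ_n |y-n| · P(Y=y)P(N=n)
 = 1·0.165 + 3·0.165 + 3·0.15 + 1·0.15 + 4·0.185 + 2·0.185
 = 0.165 + 0.495 + 0.45 + 0.15 + 0.74 + 0.37
 = 2.37

2.37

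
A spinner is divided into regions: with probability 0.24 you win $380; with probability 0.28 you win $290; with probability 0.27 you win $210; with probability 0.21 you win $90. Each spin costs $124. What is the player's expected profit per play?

124

E[payout] = 380·0.24 + 290·0.28 + 210·0.27 + 90·0.21
 = 91.2 + 81.2 + 56.7 + 18.9
 = 248
Net = 248 - 124 = 124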